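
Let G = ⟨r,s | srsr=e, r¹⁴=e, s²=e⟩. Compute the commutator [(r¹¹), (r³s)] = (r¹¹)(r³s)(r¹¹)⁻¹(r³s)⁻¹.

[(r¹¹), (r³s)] = (r¹¹)·(r³s)·(r¹¹)⁻¹·(r³s)⁻¹.
  (r¹¹) · (r³s) = s
  s · (r³) = r¹¹s
  (r¹¹s) · (r³s) = r⁸

Answer: r⁸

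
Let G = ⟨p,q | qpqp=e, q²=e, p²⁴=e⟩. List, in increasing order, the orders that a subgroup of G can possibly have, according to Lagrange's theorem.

|G| = 48 = 2⁴ · 3. By Lagrange's theorem the order of any subgroup divides 48; the divisors of 48 are 1, 2, 3, 4, 6, 8, 12, 16, 24, 48.

Answer: 1, 2, 3, 4, 6, 8, 12, 16, 24, 48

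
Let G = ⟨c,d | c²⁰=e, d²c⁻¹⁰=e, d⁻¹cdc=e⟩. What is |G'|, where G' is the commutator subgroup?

G' = [G, G] is generated by all commutators. The generator-pair commutators are: [c, d] = c².
The subgroup they normally generate is {e, c², c⁴, c⁶, c⁸, c¹⁰, c¹², c¹⁴, c¹⁶, c¹⁸}, of order 10.
Check: |G/G'| = 40/10 = 4 is the order of the abelianisation.

Answer: 10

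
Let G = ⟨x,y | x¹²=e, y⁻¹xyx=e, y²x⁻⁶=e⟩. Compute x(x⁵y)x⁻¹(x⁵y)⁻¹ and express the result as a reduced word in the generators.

[x, (x⁵y)] = x·(x⁵y)·x⁻¹·(x⁵y)⁻¹.
  x · (x⁵y) = y⁻¹
  (y⁻¹) · (x¹¹) = xy⁻¹
  (xy⁻¹) · (x⁵y⁻¹) = x²

Answer: x²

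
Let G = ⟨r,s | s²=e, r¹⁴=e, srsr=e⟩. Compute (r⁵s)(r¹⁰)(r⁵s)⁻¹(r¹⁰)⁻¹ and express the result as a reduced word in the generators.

[(r⁵s), (r¹⁰)] = (r⁵s)·(r¹⁰)·(r⁵s)⁻¹·(r¹⁰)⁻¹.
  (r⁵s) · (r¹⁰) = r⁹s
  (r⁹s) · (r⁵s) = r⁴
  (r⁴) · (r⁴) = r⁸

Answer: r⁸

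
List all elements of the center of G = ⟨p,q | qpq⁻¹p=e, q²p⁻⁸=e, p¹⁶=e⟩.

An element z ∈ Z(G) iff z commutes with every generator.
For example p⁸ is central: (p⁸)·p = p⁹ = p·(p⁸); (p⁸)·q = q⁻¹ = q·(p⁸).
Whereas p ∉ Z(G) since p·q = pq ≠ p⁷q⁻¹ = q·p.
Checking each of the 32 elements this way gives Z(G) = {e, p⁸}, of order 2.

Answer: {e, p⁸}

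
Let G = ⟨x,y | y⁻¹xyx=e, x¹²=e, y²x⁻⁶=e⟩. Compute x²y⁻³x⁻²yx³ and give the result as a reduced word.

Multiply left to right, reducing at each step:
  (x²) · y⁻³ = x²y
  (x²y) · x⁻² = x⁴y
  (x⁴y) · y = x¹⁰
  (x¹⁰) · x³ = x

Answer: x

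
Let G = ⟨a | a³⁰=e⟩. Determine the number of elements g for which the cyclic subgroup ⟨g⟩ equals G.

G is cyclic of order 30. An element generates G iff its order is 30, and a cyclic group of order 30 has exactly φ(30) = 8 such elements.

Answer: 8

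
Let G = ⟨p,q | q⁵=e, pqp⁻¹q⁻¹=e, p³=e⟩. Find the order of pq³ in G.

Compute successive powers until reaching e:
  (pq³)¹ = pq³, (pq³)² = p²q, (pq³)³ = q⁴, (pq³)⁴ = pq², (pq³)⁵ = p², (pq³)⁶ = q³, (pq³)⁷ = pq, (pq³)⁸ = p²q⁴, (pq³)⁹ = q², (pq³)¹⁰ = p, (pq³)¹¹ = p²q³, (pq³)¹² = q, (pq³)¹³ = pq⁴, (pq³)¹⁴ = p²q², (pq³)¹⁵ = e.
The smallest positive k with (pq³)ᵏ = e is 15.

Answer: 15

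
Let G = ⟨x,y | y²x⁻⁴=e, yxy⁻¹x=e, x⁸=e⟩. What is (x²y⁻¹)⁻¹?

The order of (x²y⁻¹) is 4 (smallest k with (x²y⁻¹)ᵏ = e), so (x²y⁻¹)⁻¹ = (x²y⁻¹)³ = x²y.
Check: (x²y⁻¹) · (x²y) → (x²y⁻¹) · x² = y⁻¹;   (y⁻¹) · y = e, giving e as required.

Answer: x²y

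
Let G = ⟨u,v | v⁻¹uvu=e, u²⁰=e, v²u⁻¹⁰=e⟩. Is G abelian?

u·v = uv but v·u = u⁹v⁻¹, so u·v ≠ v·u and G is not abelian.

Answer: No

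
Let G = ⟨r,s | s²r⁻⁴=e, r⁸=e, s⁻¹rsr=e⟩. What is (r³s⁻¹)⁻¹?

The order of (r³s⁻¹) is 4 (smallest k with (r³s⁻¹)ᵏ = e), so (r³s⁻¹)⁻¹ = (r³s⁻¹)³ = r³s.
Check: (r³s⁻¹) · (r³s) → (r³s⁻¹) · r³ = s⁻¹;   (s⁻¹) · s = e, giving e as required.

Answer: r³s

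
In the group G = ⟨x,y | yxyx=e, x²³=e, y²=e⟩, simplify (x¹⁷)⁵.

Compute successive powers of (x¹⁷), reducing at each step:
  (x¹⁷)²: (x¹⁷) · x¹⁷ = x¹¹
  (x¹⁷)³: (x¹¹) · x¹⁷ = x⁵
  (x¹⁷)⁴: (x⁵) · x¹⁷ = x²²
  (x¹⁷)⁵: (x²²) · x¹⁷ = x¹⁶

Answer: x¹⁶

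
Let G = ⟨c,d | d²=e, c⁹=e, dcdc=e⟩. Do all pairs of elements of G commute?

c·d = cd but d·c = c⁸d, so c·d ≠ d·c and G is not abelian.

Answer: No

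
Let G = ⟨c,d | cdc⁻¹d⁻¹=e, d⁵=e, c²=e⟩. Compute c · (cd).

Compute c · (cd) by multiplying left to right and reducing via the relations at each step:
  c · c = e
  e · d = d

Answer: d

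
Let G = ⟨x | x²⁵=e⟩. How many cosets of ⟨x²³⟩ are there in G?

First find ord(x²³) by computing successive powers:
  (x²³)¹ = x²³, (x²³)² = x²¹, (x²³)³ = x¹⁹, (x²³)⁴ = x¹⁷, (x²³)⁵ = x¹⁵, (x²³)⁶ = x¹³, (x²³)⁷ = x¹¹, (x²³)⁸ = x⁹, (x²³)⁹ = x⁷, (x²³)¹⁰ = x⁵, (x²³)¹¹ = x³, (x²³)¹² = x, (x²³)¹³ = x²⁴, (x²³)¹⁴ = x²², (x²³)¹⁵ = x²⁰, (x²³)¹⁶ = x¹⁸, (x²³)¹⁷ = x¹⁶, (x²³)¹⁸ = x¹⁴, (x²³)¹⁹ = x¹², (x²³)²⁰ = x¹⁰, (x²³)²¹ = x⁸, (x²³)²² = x⁶, (x²³)²³ = x⁴, (x²³)²⁴ = x², (x²³)²⁵ = e.
So |⟨x²³⟩| = ord(x²³) = 25. With |G| = 25, by Lagrange [G : ⟨x²³⟩] = 25/25 = 1.

Answer: 1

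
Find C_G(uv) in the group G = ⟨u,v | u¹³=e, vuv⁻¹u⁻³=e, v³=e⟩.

⟨uv⟩ ⊆ C_G(uv) since powers of uv commute with uv; so |C_G(uv)| ≥ |⟨uv⟩| = 3.
By orbit–stabilizer, |C_G(uv)| = |G| / |conj. class of uv| = 39 / 13 = 3.
The 3 elements commuting with uv are {e, uv, u⁴v²}.

Answer: {e, uv, u⁴v²}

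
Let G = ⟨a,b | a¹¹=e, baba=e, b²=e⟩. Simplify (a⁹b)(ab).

Compute (a⁹b) · (ab) by multiplying left to right and reducing via the relations at each step:
  (a⁹b) · a = a⁸b
  (a⁸b) · b = a⁸

Answer: a⁸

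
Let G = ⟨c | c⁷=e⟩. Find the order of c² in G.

Compute successive powers until reaching e:
  (c²)¹ = c², (c²)² = c⁴, (c²)³ = c⁶, (c²)⁴ = c, (c²)⁵ = c³, (c²)⁶ = c⁵, (c²)⁷ = e.
The smallest positive k with (c²)ᵏ = e is 7.

Answer: 7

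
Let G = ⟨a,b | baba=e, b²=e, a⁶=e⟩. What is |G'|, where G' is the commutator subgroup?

G' = [G, G] is generated by all commutators. The generator-pair commutators are: [a, b] = a².
The subgroup they normally generate is {e, a², a⁴}, of order 3.
Check: |G/G'| = 12/3 = 4 is the order of the abelianisation.

Answer: 3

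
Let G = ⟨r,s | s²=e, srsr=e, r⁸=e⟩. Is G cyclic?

Every cyclic group is abelian. But r·s = rs while s·r = r⁷s, so r·s ≠ s·r and G is not abelian. Hence G is not cyclic.

Answer: No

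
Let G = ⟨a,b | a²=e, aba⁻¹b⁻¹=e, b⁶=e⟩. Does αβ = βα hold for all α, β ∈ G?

Each pair of generators commutes: a·b = ab = b·a. Since the generators pairwise commute, every element of G commutes with every other, so G is abelian.

Answer: Yes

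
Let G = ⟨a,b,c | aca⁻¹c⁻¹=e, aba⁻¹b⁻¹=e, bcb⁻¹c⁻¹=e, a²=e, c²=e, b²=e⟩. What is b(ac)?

Compute b · (ac) by multiplying left to right and reducing via the relations at each step:
  b · a = ab
  (ab) · c = abc

Answer: abc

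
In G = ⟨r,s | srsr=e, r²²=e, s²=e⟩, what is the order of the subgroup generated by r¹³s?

|⟨r¹³s⟩| equals the order of r¹³s. Compute successive powers until reaching e:
  (r¹³s)¹ = r¹³s, (r¹³s)² = e.
The smallest positive k with (r¹³s)ᵏ = e is 2, so |⟨r¹³s⟩| = 2.

Answer: 2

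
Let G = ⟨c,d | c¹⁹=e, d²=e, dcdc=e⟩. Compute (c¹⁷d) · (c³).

Compute (c¹⁷d) · (c³) by multiplying left to right and reducing via the relations at each step:
  (c¹⁷d) · c³ = c¹⁴d

Answer: c¹⁴d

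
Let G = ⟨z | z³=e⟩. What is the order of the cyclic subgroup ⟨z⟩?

|⟨z⟩| equals the order of z. Compute successive powers until reaching e:
  z¹ = z, z² = z², z³ = e.
The smallest positive k with zᵏ = e is 3, so |⟨z⟩| = 3.

Answer: 3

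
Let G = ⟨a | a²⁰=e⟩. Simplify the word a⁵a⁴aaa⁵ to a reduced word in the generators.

Multiply left to right, reducing at each step:
  (a⁵) · a⁴ = a⁹
  (a⁹) · a = a¹⁰
  (a¹⁰) · a = a¹¹
  (a¹¹) · a⁵ = a¹⁶

Answer: a¹⁶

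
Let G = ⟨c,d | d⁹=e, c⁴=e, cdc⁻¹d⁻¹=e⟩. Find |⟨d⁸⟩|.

|⟨d⁸⟩| equals the order of d⁸. Compute successive powers until reaching e:
  (d⁸)¹ = d⁸, (d⁸)² = d⁷, (d⁸)³ = d⁶, (d⁸)⁴ = d⁵, (d⁸)⁵ = d⁴, (d⁸)⁶ = d³, (d⁸)⁷ = d², (d⁸)⁸ = d, (d⁸)⁹ = e.
The smallest positive k with (d⁸)ᵏ = e is 9, so |⟨d⁸⟩| = 9.

Answer: 9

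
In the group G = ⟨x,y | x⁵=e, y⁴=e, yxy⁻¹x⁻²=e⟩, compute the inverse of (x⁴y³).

The order of (x⁴y³) is 4 (smallest k with (x⁴y³)ᵏ = e), so (x⁴y³)⁻¹ = (x⁴y³)³ = x²y.
Check: (x⁴y³) · (x²y) → (x⁴y³) · x² = y³;   (y³) · y = e, giving e as required.

Answer: x²y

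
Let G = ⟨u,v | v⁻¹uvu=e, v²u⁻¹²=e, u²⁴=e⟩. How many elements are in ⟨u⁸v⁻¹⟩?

|⟨u⁸v⁻¹⟩| equals the order of u⁸v⁻¹. Compute successive powers until reaching e:
  (u⁸v⁻¹)¹ = u⁸v⁻¹, (u⁸v⁻¹)² = u¹², (u⁸v⁻¹)³ = u⁸v, (u⁸v⁻¹)⁴ = e.
The smallest positive k with (u⁸v⁻¹)ᵏ = e is 4, so |⟨u⁸v⁻¹⟩| = 4.

Answer: 4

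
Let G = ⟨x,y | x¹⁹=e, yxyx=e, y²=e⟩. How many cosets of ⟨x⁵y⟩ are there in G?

First find ord(x⁵y) by computing successive powers:
  (x⁵y)¹ = x⁵y, (x⁵y)² = e.
So |⟨x⁵y⟩| = ord(x⁵y) = 2. With |G| = 38, by Lagrange [G : ⟨x⁵y⟩] = 38/2 = 19.

Answer: 19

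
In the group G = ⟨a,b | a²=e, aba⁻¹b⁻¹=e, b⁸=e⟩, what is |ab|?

Compute successive powers until reaching e:
  (ab)¹ = ab, (ab)² = b², (ab)³ = ab³, (ab)⁴ = b⁴, (ab)⁵ = ab⁵, (ab)⁶ = b⁶, (ab)⁷ = ab⁷, (ab)⁸ = e.
The smallest positive k with (ab)ᵏ = e is 8.

Answer: 8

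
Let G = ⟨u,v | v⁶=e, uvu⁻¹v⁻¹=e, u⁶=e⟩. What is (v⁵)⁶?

Compute successive powers of (v⁵), reducing at each step:
  (v⁵)²: (v⁵) · v⁵ = v⁴
  (v⁵)³: (v⁴) · v⁵ = v³
  (v⁵)⁴: (v³) · v⁵ = v²
  (v⁵)⁵: (v²) · v⁵ = v
  (v⁵)⁶: v · v⁵ = e

Answer: e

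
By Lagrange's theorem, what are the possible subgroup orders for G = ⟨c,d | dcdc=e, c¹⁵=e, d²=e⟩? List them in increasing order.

|G| = 30 = 2 · 3 · 5. By Lagrange's theorem the order of any subgroup divides 30; the divisors of 30 are 1, 2, 3, 5, 6, 10, 15, 30.

Answer: 1, 2, 3, 5, 6, 10, 15, 30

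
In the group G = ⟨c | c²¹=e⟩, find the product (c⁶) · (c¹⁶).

Compute (c⁶) · (c¹⁶) by multiplying left to right and reducing via the relations at each step:
  (c⁶) · c¹⁶ = c

Answer: c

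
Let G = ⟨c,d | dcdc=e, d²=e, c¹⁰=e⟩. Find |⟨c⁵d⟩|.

|⟨c⁵d⟩| equals the order of c⁵d. Compute successive powers until reaching e:
  (c⁵d)¹ = c⁵d, (c⁵d)² = e.
The smallest positive k with (c⁵d)ᵏ = e is 2, so |⟨c⁵d⟩| = 2.

Answer: 2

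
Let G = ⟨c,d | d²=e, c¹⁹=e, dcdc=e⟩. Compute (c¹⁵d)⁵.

Compute successive powers of (c¹⁵d), reducing at each step:
  (c¹⁵d)²: (c¹⁵d) · c¹⁵ = d;   d · d = e
  (c¹⁵d)³: e · c¹⁵ = c¹⁵;   (c¹⁵) · d = c¹⁵d
  (c¹⁵d)⁴: (c¹⁵d) · c¹⁵ = d;   d · d = e
  (c¹⁵d)⁵: e · c¹⁵ = c¹⁵;   (c¹⁵) · d = c¹⁵d

Answer: c¹⁵d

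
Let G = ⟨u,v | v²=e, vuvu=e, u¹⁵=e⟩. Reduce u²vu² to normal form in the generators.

Multiply left to right, reducing at each step:
  (u²) · v = u²v
  (u²v) · u² = v

Answer: v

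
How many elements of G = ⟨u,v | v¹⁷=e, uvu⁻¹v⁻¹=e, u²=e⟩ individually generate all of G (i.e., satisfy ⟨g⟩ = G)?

G is cyclic of order 34. An element generates G iff its order is 34, and a cyclic group of order 34 has exactly φ(34) = 16 such elements.

Answer: 16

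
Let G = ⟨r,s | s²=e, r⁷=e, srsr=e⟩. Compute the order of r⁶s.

Compute successive powers until reaching e:
  (r⁶s)¹ = r⁶s, (r⁶s)² = e.
The smallest positive k with (r⁶s)ᵏ = e is 2.

Answer: 2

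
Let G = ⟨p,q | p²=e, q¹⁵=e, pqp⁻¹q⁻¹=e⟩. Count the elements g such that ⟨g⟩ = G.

G is cyclic of order 30. An element generates G iff its order is 30, and a cyclic group of order 30 has exactly φ(30) = 8 such elements.

Answer: 8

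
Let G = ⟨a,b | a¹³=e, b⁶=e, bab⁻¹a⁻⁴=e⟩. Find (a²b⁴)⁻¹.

The order of (a²b⁴) is 3 (smallest k with (a²b⁴)ᵏ = e), so (a²b⁴)⁻¹ = (a²b⁴)² = a⁷b².
Check: (a²b⁴) · (a⁷b²) → (a²b⁴) · a⁷ = b⁴;   (b⁴) · b² = e, giving e as required.

Answer: a⁷b²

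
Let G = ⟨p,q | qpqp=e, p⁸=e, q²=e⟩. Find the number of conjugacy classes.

The conjugacy classes (representative and size) are:
  [e] (size 1), [p] (size 2), [p⁶] (size 2), [p³] (size 2), [p⁴] (size 1), [q] (size 4), [p⁵q] (size 4).
Class equation: 1 + 2 + 2 + 2 + 1 + 4 + 4 = 16 = |G|. So G has 7 conjugacy classes.

Answer: 7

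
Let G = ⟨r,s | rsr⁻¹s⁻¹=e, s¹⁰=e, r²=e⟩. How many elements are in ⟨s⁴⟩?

|⟨s⁴⟩| equals the order of s⁴. Compute successive powers until reaching e:
  (s⁴)¹ = s⁴, (s⁴)² = s⁸, (s⁴)³ = s², (s⁴)⁴ = s⁶, (s⁴)⁵ = e.
The smallest positive k with (s⁴)ᵏ = e is 5, so |⟨s⁴⟩| = 5.

Answer: 5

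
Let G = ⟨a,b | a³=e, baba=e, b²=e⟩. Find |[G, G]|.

G' = [G, G] is generated by all commutators. The generator-pair commutators are: [a, b] = a².
The subgroup they normally generate is {e, a, a²}, of order 3.
Check: |G/G'| = 6/3 = 2 is the order of the abelianisation.

Answer: 3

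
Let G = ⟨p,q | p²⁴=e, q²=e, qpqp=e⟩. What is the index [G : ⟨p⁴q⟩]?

First find ord(p⁴q) by computing successive powers:
  (p⁴q)¹ = p⁴q, (p⁴q)² = e.
So |⟨p⁴q⟩| = ord(p⁴q) = 2. With |G| = 48, by Lagrange [G : ⟨p⁴q⟩] = 48/2 = 24.

Answer: 24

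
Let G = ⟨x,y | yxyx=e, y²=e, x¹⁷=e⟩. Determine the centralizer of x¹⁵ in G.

⟨x¹⁵⟩ ⊆ C_G(x¹⁵) since powers of x¹⁵ commute with x¹⁵; so |C_G(x¹⁵)| ≥ |⟨x¹⁵⟩| = 17.
By orbit–stabilizer, |C_G(x¹⁵)| = |G| / |conj. class of x¹⁵| = 34 / 2 = 17.
The 17 elements commuting with x¹⁵ are {e, x, x², x³, x⁴, x⁵, x⁶, x⁷, x⁸, x⁹, x¹⁰, x¹¹, x¹², x¹³, x¹⁴, x¹⁵, x¹⁶}.

Answer: {e, x, x², x³, x⁴, x⁵, x⁶, x⁷, x⁸, x⁹, x¹⁰, x¹¹, x¹², x¹³, x¹⁴, x¹⁵, x¹⁶}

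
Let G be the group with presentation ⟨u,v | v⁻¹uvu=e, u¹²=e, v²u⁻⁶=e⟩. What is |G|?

Enumerate words in the generators, reducing via the relations: the distinct elements are
  {e, u, v, uv, u², u³, u⁴, u⁵, u⁶, u⁷, u⁸, u⁹, u²v, u³v, u¹¹, u¹⁰, u⁴v, u⁵v, v⁻¹, uv⁻¹, u²v⁻¹, u³v⁻¹, u⁴v⁻¹, u⁵v⁻¹}.
No further products give new elements, so |G| = 24.

Answer: 24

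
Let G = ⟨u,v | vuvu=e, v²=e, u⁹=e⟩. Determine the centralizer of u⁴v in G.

⟨u⁴v⟩ ⊆ C_G(u⁴v) since powers of u⁴v commute with u⁴v; so |C_G(u⁴v)| ≥ |⟨u⁴v⟩| = 2.
By orbit–stabilizer, |C_G(u⁴v)| = |G| / |conj. class of u⁴v| = 18 / 9 = 2.
The 2 elements commuting with u⁴v are {e, u⁴v}.

Answer: {e, u⁴v}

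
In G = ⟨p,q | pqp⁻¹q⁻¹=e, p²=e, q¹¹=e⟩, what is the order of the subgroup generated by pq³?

|⟨pq³⟩| equals the order of pq³. Compute successive powers until reaching e:
  (pq³)¹ = pq³, (pq³)² = q⁶, (pq³)³ = pq⁹, (pq³)⁴ = q, (pq³)⁵ = pq⁴, (pq³)⁶ = q⁷, (pq³)⁷ = pq¹⁰, (pq³)⁸ = q², (pq³)⁹ = pq⁵, (pq³)¹⁰ = q⁸, (pq³)¹¹ = p, (pq³)¹² = q³, (pq³)¹³ = pq⁶, (pq³)¹⁴ = q⁹, (pq³)¹⁵ = pq, (pq³)¹⁶ = q⁴, (pq³)¹⁷ = pq⁷, (pq³)¹⁸ = q¹⁰, (pq³)¹⁹ = pq², (pq³)²⁰ = q⁵, (pq³)²¹ = pq⁸, (pq³)²² = e.
The smallest positive k with (pq³)ᵏ = e is 22, so |⟨pq³⟩| = 22.

Answer: 22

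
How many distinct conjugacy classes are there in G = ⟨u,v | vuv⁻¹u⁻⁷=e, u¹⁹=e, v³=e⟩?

The conjugacy classes (representative and size) are:
  [e] (size 1), [u¹¹] (size 3), [u¹⁴] (size 3), [u⁶] (size 3), [u¹⁷] (size 3), [u¹²] (size 3), [u¹⁰] (size 3), [u²v] (size 19), [u¹⁸v²] (size 19).
Class equation: 1 + 3 + 3 + 3 + 3 + 3 + 3 + 19 + 19 = 57 = |G|. So G has 9 conjugacy classes.

Answer: 9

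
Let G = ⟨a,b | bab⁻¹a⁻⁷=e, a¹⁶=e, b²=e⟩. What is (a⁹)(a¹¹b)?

Compute (a⁹) · (a¹¹b) by multiplying left to right and reducing via the relations at each step:
  (a⁹) · a¹¹ = a⁴
  (a⁴) · b = a⁴b

Answer: a⁴b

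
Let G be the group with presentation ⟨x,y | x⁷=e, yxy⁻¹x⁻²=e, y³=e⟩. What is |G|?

Enumerate words in the generators, reducing via the relations: the distinct elements are
  {e, x, y, xy, x², x³, x⁴, x⁵, x⁶, y², xy², x²y, x³y, x⁴y, x⁵y, x⁶y, x²y², x³y², x⁴y², x⁵y², x⁶y²}.
No further products give new elements, so |G| = 21.

Answer: 21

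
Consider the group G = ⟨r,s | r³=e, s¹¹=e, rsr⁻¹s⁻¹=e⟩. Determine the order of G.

Enumerate words in the generators, reducing via the relations: the distinct elements are
  {e, r, s, rs, r², s², s³, s⁴, s⁵, s⁶, s⁷, s⁸, s⁹, rs², rs³, rs⁴, rs⁵, rs⁶, rs⁷, rs⁸, rs⁹, r²s, s¹⁰, rs¹⁰, r²s², r²s³, r²s⁴, r²s⁵, r²s⁶, r²s⁷, r²s⁸, r²s⁹, r²s¹⁰}.
No further products give new elements, so |G| = 33.

Answer: 33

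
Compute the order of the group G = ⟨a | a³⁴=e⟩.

G is generated by a single element, so G is cyclic. The relator gives a³⁴ = e and no smaller power is forced to be e, so the 34 powers {a, e, a², a³, a⁴, a⁵, a⁶, a⁷, a⁸, a⁹, a²², a²³, a²¹, a²⁰, a²⁴, a²⁵, a²⁶, a²⁷, a²⁸, a²⁹, a³², a³³, a³¹, a³⁰, a¹², a¹³, a¹¹, a¹⁰, a¹⁴, a¹⁵, a¹⁶, a¹⁷, a¹⁸, a¹⁹} are distinct. Hence |G| = 34.

Answer: 34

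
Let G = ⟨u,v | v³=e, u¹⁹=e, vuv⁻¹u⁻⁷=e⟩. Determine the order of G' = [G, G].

G' = [G, G] is generated by all commutators. The generator-pair commutators are: [u, v] = u¹³.
The subgroup they normally generate is {e, u, u², u³, u⁴, u⁵, u⁶, u⁷, u⁸, u⁹, u¹⁰, u¹¹, u¹², u¹³, u¹⁴, u¹⁵, u¹⁶, u¹⁷, u¹⁸}, of order 19.
Check: |G/G'| = 57/19 = 3 is the order of the abelianisation.

Answer: 19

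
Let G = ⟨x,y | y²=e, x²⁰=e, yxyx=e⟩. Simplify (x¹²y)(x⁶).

Compute (x¹²y) · (x⁶) by multiplying left to right and reducing via the relations at each step:
  (x¹²y) · x⁶ = x⁶y

Answer: x⁶y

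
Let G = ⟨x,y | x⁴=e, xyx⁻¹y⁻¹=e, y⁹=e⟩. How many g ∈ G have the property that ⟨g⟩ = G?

G is cyclic of order 36. An element generates G iff its order is 36, and a cyclic group of order 36 has exactly φ(36) = 12 such elements.

Answer: 12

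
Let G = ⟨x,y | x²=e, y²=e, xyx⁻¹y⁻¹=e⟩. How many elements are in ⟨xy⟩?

|⟨xy⟩| equals the order of xy. Compute successive powers until reaching e:
  (xy)¹ = xy, (xy)² = e.
The smallest positive k with (xy)ᵏ = e is 2, so |⟨xy⟩| = 2.

Answer: 2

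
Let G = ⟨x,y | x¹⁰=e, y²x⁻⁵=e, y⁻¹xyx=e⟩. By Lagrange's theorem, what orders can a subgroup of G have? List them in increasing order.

|G| = 20 = 2² · 5. By Lagrange's theorem the order of any subgroup divides 20; the divisors of 20 are 1, 2, 4, 5, 10, 20.

Answer: 1, 2, 4, 5, 10, 20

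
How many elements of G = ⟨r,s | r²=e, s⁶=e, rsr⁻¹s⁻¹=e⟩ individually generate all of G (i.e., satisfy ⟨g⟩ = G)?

⟨g⟩ = G would require ord(g) = |G| = 12, but the maximum element order in G is 6 < 12. So G is not cyclic and no single element generates it: the count is 0.

Answer: 0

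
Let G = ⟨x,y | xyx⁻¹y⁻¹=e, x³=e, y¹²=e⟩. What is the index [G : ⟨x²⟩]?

First find ord(x²) by computing successive powers:
  (x²)¹ = x², (x²)² = x, (x²)³ = e.
So |⟨x²⟩| = ord(x²) = 3. With |G| = 36, by Lagrange [G : ⟨x²⟩] = 36/3 = 12.

Answer: 12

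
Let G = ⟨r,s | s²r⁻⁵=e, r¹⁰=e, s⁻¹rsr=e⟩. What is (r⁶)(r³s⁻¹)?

Compute (r⁶) · (r³s⁻¹) by multiplying left to right and reducing via the relations at each step:
  (r⁶) · r³ = r⁹
  (r⁹) · s⁻¹ = r⁴s

Answer: r⁴s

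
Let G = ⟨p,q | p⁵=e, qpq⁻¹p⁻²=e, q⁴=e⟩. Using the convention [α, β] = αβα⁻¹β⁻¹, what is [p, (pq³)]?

[p, (pq³)] = p·(pq³)·p⁻¹·(pq³)⁻¹.
  p · (pq³) = p²q³
  (p²q³) · (p⁴) = p⁴q³
  (p⁴q³) · (p³q) = p³

Answer: p³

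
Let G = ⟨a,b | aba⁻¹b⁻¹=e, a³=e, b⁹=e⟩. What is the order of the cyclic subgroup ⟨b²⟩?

|⟨b²⟩| equals the order of b². Compute successive powers until reaching e:
  (b²)¹ = b², (b²)² = b⁴, (b²)³ = b⁶, (b²)⁴ = b⁸, (b²)⁵ = b, (b²)⁶ = b³, (b²)⁷ = b⁵, (b²)⁸ = b⁷, (b²)⁹ = e.
The smallest positive k with (b²)ᵏ = e is 9, so |⟨b²⟩| = 9.

Answer: 9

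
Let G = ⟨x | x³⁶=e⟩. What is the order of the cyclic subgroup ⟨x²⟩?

|⟨x²⟩| equals the order of x². Compute successive powers until reaching e:
  (x²)¹ = x², (x²)² = x⁴, (x²)³ = x⁶, (x²)⁴ = x⁸, (x²)⁵ = x¹⁰, (x²)⁶ = x¹², (x²)⁷ = x¹⁴, (x²)⁸ = x¹⁶, (x²)⁹ = x¹⁸, (x²)¹⁰ = x²⁰, (x²)¹¹ = x²², (x²)¹² = x²⁴, (x²)¹³ = x²⁶, (x²)¹⁴ = x²⁸, (x²)¹⁵ = x³⁰, (x²)¹⁶ = x³², (x²)¹⁷ = x³⁴, (x²)¹⁸ = e.
The smallest positive k with (x²)ᵏ = e is 18, so |⟨x²⟩| = 18.

Answer: 18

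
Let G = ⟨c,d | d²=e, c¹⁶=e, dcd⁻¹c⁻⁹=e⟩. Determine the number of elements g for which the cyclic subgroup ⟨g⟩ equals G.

⟨g⟩ = G would require ord(g) = |G| = 32, but the maximum element order in G is 16 < 32. So G is not cyclic and no single element generates it: the count is 0.

Answer: 0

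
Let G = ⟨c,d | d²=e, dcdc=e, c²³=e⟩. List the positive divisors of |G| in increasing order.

|G| = 46 = 2 · 23. By Lagrange's theorem the order of any subgroup divides 46; the divisors of 46 are 1, 2, 23, 46.

Answer: 1, 2, 23, 46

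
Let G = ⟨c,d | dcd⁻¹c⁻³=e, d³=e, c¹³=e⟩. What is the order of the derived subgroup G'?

G' = [G, G] is generated by all commutators. The generator-pair commutators are: [c, d] = c¹¹.
The subgroup they normally generate is {e, c, c², c³, c⁴, c⁵, c⁶, c⁷, c⁸, c⁹, c¹⁰, c¹¹, c¹²}, of order 13.
Check: |G/G'| = 39/13 = 3 is the order of the abelianisation.

Answer: 13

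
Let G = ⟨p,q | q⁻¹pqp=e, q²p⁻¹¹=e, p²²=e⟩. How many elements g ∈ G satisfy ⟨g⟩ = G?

⟨g⟩ = G would require ord(g) = |G| = 44, but the maximum element order in G is 22 < 44. So G is not cyclic and no single element generates it: the count is 0.

Answer: 0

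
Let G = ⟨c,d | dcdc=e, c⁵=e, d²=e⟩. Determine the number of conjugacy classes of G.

The conjugacy classes (representative and size) are:
  [e] (size 1), [c] (size 2), [c²] (size 2), [d] (size 5).
Class equation: 1 + 2 + 2 + 5 = 10 = |G|. So G has 4 conjugacy classes.

Answer: 4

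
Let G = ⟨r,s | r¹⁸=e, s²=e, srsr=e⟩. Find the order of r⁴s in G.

Compute successive powers until reaching e:
  (r⁴s)¹ = r⁴s, (r⁴s)² = e.
The smallest positive k with (r⁴s)ᵏ = e is 2.

Answer: 2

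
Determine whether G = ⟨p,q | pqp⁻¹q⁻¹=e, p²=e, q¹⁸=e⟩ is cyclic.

|G| = 36, but the maximum element order in G is 18 < 36. No single element generates all of G, so G is not cyclic.

Answer: No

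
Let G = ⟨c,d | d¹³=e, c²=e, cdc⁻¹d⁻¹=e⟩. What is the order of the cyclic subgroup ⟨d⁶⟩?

|⟨d⁶⟩| equals the order of d⁶. Compute successive powers until reaching e:
  (d⁶)¹ = d⁶, (d⁶)² = d¹², (d⁶)³ = d⁵, (d⁶)⁴ = d¹¹, (d⁶)⁵ = d⁴, (d⁶)⁶ = d¹⁰, (d⁶)⁷ = d³, (d⁶)⁸ = d⁹, (d⁶)⁹ = d², (d⁶)¹⁰ = d⁸, (d⁶)¹¹ = d, (d⁶)¹² = d⁷, (d⁶)¹³ = e.
The smallest positive k with (d⁶)ᵏ = e is 13, so |⟨d⁶⟩| = 13.

Answer: 13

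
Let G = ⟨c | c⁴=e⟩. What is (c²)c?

Compute (c²) · c by multiplying left to right and reducing via the relations at each step:
  (c²) · c = c³

Answer: c³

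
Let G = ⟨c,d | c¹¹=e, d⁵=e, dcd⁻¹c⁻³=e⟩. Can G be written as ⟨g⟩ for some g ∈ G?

Every cyclic group is abelian. But c·d = cd while d·c = c³d, so c·d ≠ d·c and G is not abelian. Hence G is not cyclic.

Answer: No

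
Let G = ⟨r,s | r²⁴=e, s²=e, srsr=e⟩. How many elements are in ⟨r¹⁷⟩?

|⟨r¹⁷⟩| equals the order of r¹⁷. Compute successive powers until reaching e:
  (r¹⁷)¹ = r¹⁷, (r¹⁷)² = r¹⁰, (r¹⁷)³ = r³, (r¹⁷)⁴ = r²⁰, (r¹⁷)⁵ = r¹³, (r¹⁷)⁶ = r⁶, (r¹⁷)⁷ = r²³, (r¹⁷)⁸ = r¹⁶, (r¹⁷)⁹ = r⁹, (r¹⁷)¹⁰ = r², (r¹⁷)¹¹ = r¹⁹, (r¹⁷)¹² = r¹², (r¹⁷)¹³ = r⁵, (r¹⁷)¹⁴ = r²², (r¹⁷)¹⁵ = r¹⁵, (r¹⁷)¹⁶ = r⁸, (r¹⁷)¹⁷ = r, (r¹⁷)¹⁸ = r¹⁸, (r¹⁷)¹⁹ = r¹¹, (r¹⁷)²⁰ = r⁴, (r¹⁷)²¹ = r²¹, (r¹⁷)²² = r¹⁴, (r¹⁷)²³ = r⁷, (r¹⁷)²⁴ = e.
The smallest positive k with (r¹⁷)ᵏ = e is 24, so |⟨r¹⁷⟩| = 24.

Answer: 24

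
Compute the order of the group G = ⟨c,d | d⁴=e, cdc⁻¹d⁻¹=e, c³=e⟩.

Enumerate words in the generators, reducing via the relations: the distinct elements are
  {c, d, e, cd, c², d², d³, cd², cd³, c²d, c²d², c²d³}.
No further products give new elements, so |G| = 12.

Answer: 12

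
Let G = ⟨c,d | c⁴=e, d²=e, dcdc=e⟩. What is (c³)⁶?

Compute successive powers of (c³), reducing at each step:
  (c³)²: (c³) · c³ = c²
  (c³)³: (c²) · c³ = c
  (c³)⁴: c · c³ = e
  (c³)⁵: e · c³ = c³
  (c³)⁶: (c³) · c³ = c²

Answer: c²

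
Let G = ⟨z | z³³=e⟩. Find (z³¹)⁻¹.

The order of (z³¹) is 33 (smallest k with (z³¹)ᵏ = e), so (z³¹)⁻¹ = (z³¹)³² = z².
Check: (z³¹) · (z²) → (z³¹) · z² = e, giving e as required.

Answer: z²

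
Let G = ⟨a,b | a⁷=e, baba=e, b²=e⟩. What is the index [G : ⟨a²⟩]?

First find ord(a²) by computing successive powers:
  (a²)¹ = a², (a²)² = a⁴, (a²)³ = a⁶, (a²)⁴ = a, (a²)⁵ = a³, (a²)⁶ = a⁵, (a²)⁷ = e.
So |⟨a²⟩| = ord(a²) = 7. With |G| = 14, by Lagrange [G : ⟨a²⟩] = 14/7 = 2.

Answer: 2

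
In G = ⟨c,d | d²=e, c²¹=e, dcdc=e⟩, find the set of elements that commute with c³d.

⟨c³d⟩ ⊆ C_G(c³d) since powers of c³d commute with c³d; so |C_G(c³d)| ≥ |⟨c³d⟩| = 2.
By orbit–stabilizer, |C_G(c³d)| = |G| / |conj. class of c³d| = 42 / 21 = 2.
The 2 elements commuting with c³d are {e, c³d}.

Answer: {e, c³d}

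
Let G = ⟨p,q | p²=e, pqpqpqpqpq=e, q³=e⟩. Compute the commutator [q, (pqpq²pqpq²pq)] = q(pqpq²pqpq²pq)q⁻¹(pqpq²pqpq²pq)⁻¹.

[q, (pqpq²pqpq²pq)] = q·(pqpq²pqpq²pq)·q⁻¹·(pqpq²pqpq²pq)⁻¹.
  q · (pqpq²pqpq²pq) = pqpq²pqpq²p
  (pqpq²pqpq²p) · (q²) = pq²pqpq²pqp
  (pq²pqpq²pqp) · (pqpq²pqpq²pq) = q²

Answer: q²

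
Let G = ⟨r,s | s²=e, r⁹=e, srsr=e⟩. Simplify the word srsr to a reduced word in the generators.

Multiply left to right, reducing at each step:
  s · r = r⁸s
  (r⁸s) · s = r⁸
  (r⁸) · r = e

Answer: e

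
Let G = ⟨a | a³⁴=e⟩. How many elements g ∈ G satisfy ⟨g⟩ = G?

G is cyclic of order 34. An element generates G iff its order is 34, and a cyclic group of order 34 has exactly φ(34) = 16 such elements.

Answer: 16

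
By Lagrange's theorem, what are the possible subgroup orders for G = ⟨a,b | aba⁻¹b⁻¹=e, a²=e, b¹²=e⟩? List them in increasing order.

|G| = 24 = 2³ · 3. By Lagrange's theorem the order of any subgroup divides 24; the divisors of 24 are 1, 2, 3, 4, 6, 8, 12, 24.

Answer: 1, 2, 3, 4, 6, 8, 12, 24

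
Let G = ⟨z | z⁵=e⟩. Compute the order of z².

Compute successive powers until reaching e:
  (z²)¹ = z², (z²)² = z⁴, (z²)³ = z, (z²)⁴ = z³, (z²)⁵ = e.
The smallest positive k with (z²)ᵏ = e is 5.

Answer: 5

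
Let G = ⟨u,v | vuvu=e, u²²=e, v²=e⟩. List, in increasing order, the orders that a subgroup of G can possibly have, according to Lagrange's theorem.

|G| = 44 = 2² · 11. By Lagrange's theorem the order of any subgroup divides 44; the divisors of 44 are 1, 2, 4, 11, 22, 44.

Answer: 1, 2, 4, 11, 22, 44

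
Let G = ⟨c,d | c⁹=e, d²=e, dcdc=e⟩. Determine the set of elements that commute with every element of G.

An element z ∈ Z(G) iff z commutes with every generator.
For example e is central: e·c = c = c·e; e·d = d = d·e.
Whereas c ∉ Z(G) since c·d = cd ≠ c⁸d = d·c.
Checking each of the 18 elements this way gives Z(G) = {e}, of order 1.

Answer: {e}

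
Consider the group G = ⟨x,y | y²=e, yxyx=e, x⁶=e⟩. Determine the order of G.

Enumerate words in the generators, reducing via the relations: the distinct elements are
  {e, x, y, xy, x², x³, x⁴, x⁵, x²y, x³y, x⁴y, x⁵y}.
No further products give new elements, so |G| = 12.

Answer: 12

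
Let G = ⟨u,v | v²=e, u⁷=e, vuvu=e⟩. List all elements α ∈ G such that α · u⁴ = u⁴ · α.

⟨u⁴⟩ ⊆ C_G(u⁴) since powers of u⁴ commute with u⁴; so |C_G(u⁴)| ≥ |⟨u⁴⟩| = 7.
By orbit–stabilizer, |C_G(u⁴)| = |G| / |conj. class of u⁴| = 14 / 2 = 7.
The 7 elements commuting with u⁴ are {e, u, u², u³, u⁴, u⁵, u⁶}.

Answer: {e, u, u², u³, u⁴, u⁵, u⁶}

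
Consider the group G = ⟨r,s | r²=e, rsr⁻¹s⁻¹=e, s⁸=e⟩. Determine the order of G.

Enumerate words in the generators, reducing via the relations: the distinct elements are
  {e, r, s, rs, s², s³, s⁴, s⁵, s⁶, s⁷, rs², rs³, rs⁴, rs⁵, rs⁶, rs⁷}.
No further products give new elements, so |G| = 16.

Answer: 16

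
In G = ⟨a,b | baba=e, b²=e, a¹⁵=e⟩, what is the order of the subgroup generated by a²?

|⟨a²⟩| equals the order of a². Compute successive powers until reaching e:
  (a²)¹ = a², (a²)² = a⁴, (a²)³ = a⁶, (a²)⁴ = a⁸, (a²)⁵ = a¹⁰, (a²)⁶ = a¹², (a²)⁷ = a¹⁴, (a²)⁸ = a, (a²)⁹ = a³, (a²)¹⁰ = a⁵, (a²)¹¹ = a⁷, (a²)¹² = a⁹, (a²)¹³ = a¹¹, (a²)¹⁴ = a¹³, (a²)¹⁵ = e.
The smallest positive k with (a²)ᵏ = e is 15, so |⟨a²⟩| = 15.

Answer: 15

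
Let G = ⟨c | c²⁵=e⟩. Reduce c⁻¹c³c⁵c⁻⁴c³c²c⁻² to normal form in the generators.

Multiply left to right, reducing at each step:
  (c²⁴) · c³ = c²
  (c²) · c⁵ = c⁷
  (c⁷) · c⁻⁴ = c³
  (c³) · c³ = c⁶
  (c⁶) · c² = c⁸
  (c⁸) · c⁻² = c⁶

Answer: c⁶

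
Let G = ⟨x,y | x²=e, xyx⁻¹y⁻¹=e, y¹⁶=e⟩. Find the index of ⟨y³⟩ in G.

First find ord(y³) by computing successive powers:
  (y³)¹ = y³, (y³)² = y⁶, (y³)³ = y⁹, (y³)⁴ = y¹², (y³)⁵ = y¹⁵, (y³)⁶ = y², (y³)⁷ = y⁵, (y³)⁸ = y⁸, (y³)⁹ = y¹¹, (y³)¹⁰ = y¹⁴, (y³)¹¹ = y, (y³)¹² = y⁴, (y³)¹³ = y⁷, (y³)¹⁴ = y¹⁰, (y³)¹⁵ = y¹³, (y³)¹⁶ = e.
So |⟨y³⟩| = ord(y³) = 16. With |G| = 32, by Lagrange [G : ⟨y³⟩] = 32/16 = 2.

Answer: 2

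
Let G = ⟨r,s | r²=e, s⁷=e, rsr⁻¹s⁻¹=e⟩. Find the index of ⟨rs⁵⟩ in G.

First find ord(rs⁵) by computing successive powers:
  (rs⁵)¹ = rs⁵, (rs⁵)² = s³, (rs⁵)³ = rs, (rs⁵)⁴ = s⁶, (rs⁵)⁵ = rs⁴, (rs⁵)⁶ = s², (rs⁵)⁷ = r, (rs⁵)⁸ = s⁵, (rs⁵)⁹ = rs³, (rs⁵)¹⁰ = s, (rs⁵)¹¹ = rs⁶, (rs⁵)¹² = s⁴, (rs⁵)¹³ = rs², (rs⁵)¹⁴ = e.
So |⟨rs⁵⟩| = ord(rs⁵) = 14. With |G| = 14, by Lagrange [G : ⟨rs⁵⟩] = 14/14 = 1.

Answer: 1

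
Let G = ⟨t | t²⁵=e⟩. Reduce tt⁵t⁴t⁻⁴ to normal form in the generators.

Multiply left to right, reducing at each step:
  t · t⁵ = t⁶
  (t⁶) · t⁴ = t¹⁰
  (t¹⁰) · t⁻⁴ = t⁶

Answer: t⁶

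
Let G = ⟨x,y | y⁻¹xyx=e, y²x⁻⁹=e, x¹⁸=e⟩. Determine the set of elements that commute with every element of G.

An element z ∈ Z(G) iff z commutes with every generator.
For example x⁹ is central: (x⁹)·x = x¹⁰ = x·(x⁹); (x⁹)·y = y⁻¹ = y·(x⁹).
Whereas x ∉ Z(G) since x·y = xy ≠ x⁸y⁻¹ = y·x.
Checking each of the 36 elements this way gives Z(G) = {e, x⁹}, of order 2.

Answer: {e, x⁹}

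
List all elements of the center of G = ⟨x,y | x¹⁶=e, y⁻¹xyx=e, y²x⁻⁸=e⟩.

An element z ∈ Z(G) iff z commutes with every generator.
For example x⁸ is central: (x⁸)·x = x⁹ = x·(x⁸); (x⁸)·y = y⁻¹ = y·(x⁸).
Whereas x ∉ Z(G) since x·y = xy ≠ x⁷y⁻¹ = y·x.
Checking each of the 32 elements this way gives Z(G) = {e, x⁸}, of order 2.

Answer: {e, x⁸}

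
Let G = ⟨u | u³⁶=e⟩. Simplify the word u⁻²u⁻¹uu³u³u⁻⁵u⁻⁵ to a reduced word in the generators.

Multiply left to right, reducing at each step:
  (u³⁴) · u⁻¹ = u³³
  (u³³) · u = u³⁴
  (u³⁴) · u³ = u
  u · u³ = u⁴
  (u⁴) · u⁻⁵ = u³⁵
  (u³⁵) · u⁻⁵ = u³⁰

Answer: u³⁰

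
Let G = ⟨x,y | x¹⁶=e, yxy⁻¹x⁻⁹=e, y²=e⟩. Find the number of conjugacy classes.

The conjugacy classes (representative and size) are:
  [e] (size 1), [x⁹] (size 2), [x²] (size 1), [x³] (size 2), [x⁴] (size 1), [x¹³] (size 2), [x⁶] (size 1), [x¹⁵] (size 2), [x⁸] (size 1), [x¹⁰] (size 1), [x¹²] (size 1), [x¹⁴] (size 1), [y] (size 2), [xy] (size 2), [x²y] (size 2), [x¹¹y] (size 2), [x⁴y] (size 2), [x¹³y] (size 2), [x¹⁴y] (size 2), [x¹⁵y] (size 2).
Class equation: 1 + 2 + 1 + 2 + 1 + 2 + 1 + 2 + 1 + 1 + 1 + 1 + 2 + 2 + 2 + 2 + 2 + 2 + 2 + 2 = 32 = |G|. So G has 20 conjugacy classes.

Answer: 20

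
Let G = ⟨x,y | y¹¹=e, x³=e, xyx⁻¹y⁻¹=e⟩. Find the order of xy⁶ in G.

Compute successive powers until reaching e:
  (xy⁶)¹ = xy⁶, (xy⁶)² = x²y, (xy⁶)³ = y⁷, (xy⁶)⁴ = xy², (xy⁶)⁵ = x²y⁸, (xy⁶)⁶ = y³, (xy⁶)⁷ = xy⁹, (xy⁶)⁸ = x²y⁴, (xy⁶)⁹ = y¹⁰, (xy⁶)¹⁰ = xy⁵, (xy⁶)¹¹ = x², (xy⁶)¹² = y⁶, (xy⁶)¹³ = xy, (xy⁶)¹⁴ = x²y⁷, (xy⁶)¹⁵ = y², (xy⁶)¹⁶ = xy⁸, (xy⁶)¹⁷ = x²y³, (xy⁶)¹⁸ = y⁹, (xy⁶)¹⁹ = xy⁴, (xy⁶)²⁰ = x²y¹⁰, (xy⁶)²¹ = y⁵, (xy⁶)²² = x, (xy⁶)²³ = x²y⁶, (xy⁶)²⁴ = y, (xy⁶)²⁵ = xy⁷, (xy⁶)²⁶ = x²y², (xy⁶)²⁷ = y⁸, (xy⁶)²⁸ = xy³, (xy⁶)²⁹ = x²y⁹, (xy⁶)³⁰ = y⁴, (xy⁶)³¹ = xy¹⁰, (xy⁶)³² = x²y⁵, (xy⁶)³³ = e.
The smallest positive k with (xy⁶)ᵏ = e is 33.

Answer: 33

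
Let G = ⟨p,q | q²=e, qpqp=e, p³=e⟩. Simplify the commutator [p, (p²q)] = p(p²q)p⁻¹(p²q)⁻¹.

[p, (p²q)] = p·(p²q)·p⁻¹·(p²q)⁻¹.
  p · (p²q) = q
  q · (p²) = pq
  (pq) · (p²q) = p²

Answer: p²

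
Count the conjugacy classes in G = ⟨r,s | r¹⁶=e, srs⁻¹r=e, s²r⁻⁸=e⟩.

The conjugacy classes (representative and size) are:
  [e] (size 1), [r] (size 2), [r¹⁴] (size 2), [r¹³] (size 2), [r¹²] (size 2), [r⁵] (size 2), [r¹⁰] (size 2), [r⁷] (size 2), [r⁸] (size 1), [s⁻¹] (size 8), [r⁷s⁻¹] (size 8).
Class equation: 1 + 2 + 2 + 2 + 2 + 2 + 2 + 2 + 1 + 8 + 8 = 32 = |G|. So G has 11 conjugacy classes.

Answer: 11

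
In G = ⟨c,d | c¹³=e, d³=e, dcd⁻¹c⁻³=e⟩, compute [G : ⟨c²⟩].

First find ord(c²) by computing successive powers:
  (c²)¹ = c², (c²)² = c⁴, (c²)³ = c⁶, (c²)⁴ = c⁸, (c²)⁵ = c¹⁰, (c²)⁶ = c¹², (c²)⁷ = c, (c²)⁸ = c³, (c²)⁹ = c⁵, (c²)¹⁰ = c⁷, (c²)¹¹ = c⁹, (c²)¹² = c¹¹, (c²)¹³ = e.
So |⟨c²⟩| = ord(c²) = 13. With |G| = 39, by Lagrange [G : ⟨c²⟩] = 39/13 = 3.

Answer: 3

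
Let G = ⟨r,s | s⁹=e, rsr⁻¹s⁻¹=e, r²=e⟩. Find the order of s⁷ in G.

Compute successive powers until reaching e:
  (s⁷)¹ = s⁷, (s⁷)² = s⁵, (s⁷)³ = s³, (s⁷)⁴ = s, (s⁷)⁵ = s⁸, (s⁷)⁶ = s⁶, (s⁷)⁷ = s⁴, (s⁷)⁸ = s², (s⁷)⁹ = e.
The smallest positive k with (s⁷)ᵏ = e is 9.

Answer: 9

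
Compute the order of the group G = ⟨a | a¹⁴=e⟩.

G is generated by a single element, so G is cyclic. The relator gives a¹⁴ = e and no smaller power is forced to be e, so the 14 powers {a, e, a², a³, a⁴, a⁵, a⁶, a⁷, a⁸, a⁹, a¹², a¹³, a¹¹, a¹⁰} are distinct. Hence |G| = 14.

Answer: 14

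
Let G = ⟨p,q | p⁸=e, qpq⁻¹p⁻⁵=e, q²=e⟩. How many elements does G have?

Enumerate words in the generators, reducing via the relations: the distinct elements are
  {e, p, q, pq, p², p³, p⁴, p⁵, p⁶, p⁷, p²q, p³q, p⁴q, p⁵q, p⁶q, p⁷q}.
No further products give new elements, so |G| = 16.

Answer: 16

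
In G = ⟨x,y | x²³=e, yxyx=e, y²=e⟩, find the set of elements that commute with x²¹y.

⟨x²¹y⟩ ⊆ C_G(x²¹y) since powers of x²¹y commute with x²¹y; so |C_G(x²¹y)| ≥ |⟨x²¹y⟩| = 2.
By orbit–stabilizer, |C_G(x²¹y)| = |G| / |conj. class of x²¹y| = 46 / 23 = 2.
The 2 elements commuting with x²¹y are {e, x²¹y}.

Answer: {e, x²¹y}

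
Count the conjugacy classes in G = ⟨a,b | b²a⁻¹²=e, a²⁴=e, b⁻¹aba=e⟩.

The conjugacy classes (representative and size) are:
  [e] (size 1), [a] (size 2), [a²] (size 2), [a³] (size 2), [a⁴] (size 2), [a⁵] (size 2), [a¹⁸] (size 2), [a⁷] (size 2), [a¹⁶] (size 2), [a¹⁵] (size 2), [a¹⁴] (size 2), [a¹³] (size 2), [a¹²] (size 1), [a⁶b] (size 12), [a⁵b⁻¹] (size 12).
Class equation: 1 + 2 + 2 + 2 + 2 + 2 + 2 + 2 + 2 + 2 + 2 + 2 + 1 + 12 + 12 = 48 = |G|. So G has 15 conjugacy classes.

Answer: 15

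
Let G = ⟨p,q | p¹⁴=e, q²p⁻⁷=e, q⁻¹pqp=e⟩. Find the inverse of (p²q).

The order of (p²q) is 4 (smallest k with (p²q)ᵏ = e), so (p²q)⁻¹ = (p²q)³ = p²q⁻¹.
Check: (p²q) · (p²q⁻¹) → (p²q) · p² = q;   q · q⁻¹ = e, giving e as required.

Answer: p²q⁻¹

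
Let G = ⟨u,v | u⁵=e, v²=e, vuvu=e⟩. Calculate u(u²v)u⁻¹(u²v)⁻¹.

[u, (u²v)] = u·(u²v)·u⁻¹·(u²v)⁻¹.
  u · (u²v) = u³v
  (u³v) · (u⁴) = u⁴v
  (u⁴v) · (u²v) = u²

Answer: u²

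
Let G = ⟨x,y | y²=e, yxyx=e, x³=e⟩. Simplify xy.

Compute x · y by multiplying left to right and reducing via the relations at each step:
  x · y = xy

Answer: xy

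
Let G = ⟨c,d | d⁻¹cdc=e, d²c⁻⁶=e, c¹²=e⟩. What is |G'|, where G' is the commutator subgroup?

G' = [G, G] is generated by all commutators. The generator-pair commutators are: [c, d] = c².
The subgroup they normally generate is {e, c², c⁴, c⁶, c⁸, c¹⁰}, of order 6.
Check: |G/G'| = 24/6 = 4 is the order of the abelianisation.

Answer: 6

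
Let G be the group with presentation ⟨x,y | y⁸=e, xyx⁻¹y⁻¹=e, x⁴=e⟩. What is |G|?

Enumerate words in the generators, reducing via the relations: the distinct elements are
  {e, x, y, xy, x², x³, y², y³, y⁴, y⁵, y⁶, y⁷, xy², xy³, xy⁴, xy⁵, xy⁶, xy⁷, x²y, x³y, x²y², x²y³, x²y⁴, x²y⁵, x²y⁶, x²y⁷, x³y², x³y³, x³y⁴, x³y⁵, x³y⁶, x³y⁷}.
No further products give new elements, so |G| = 32.

Answer: 32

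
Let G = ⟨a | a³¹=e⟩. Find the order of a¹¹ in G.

Compute successive powers until reaching e:
  (a¹¹)¹ = a¹¹, (a¹¹)² = a²², (a¹¹)³ = a², (a¹¹)⁴ = a¹³, (a¹¹)⁵ = a²⁴, (a¹¹)⁶ = a⁴, (a¹¹)⁷ = a¹⁵, (a¹¹)⁸ = a²⁶, (a¹¹)⁹ = a⁶, (a¹¹)¹⁰ = a¹⁷, (a¹¹)¹¹ = a²⁸, (a¹¹)¹² = a⁸, (a¹¹)¹³ = a¹⁹, (a¹¹)¹⁴ = a³⁰, (a¹¹)¹⁵ = a¹⁰, (a¹¹)¹⁶ = a²¹, (a¹¹)¹⁷ = a, (a¹¹)¹⁸ = a¹², (a¹¹)¹⁹ = a²³, (a¹¹)²⁰ = a³, (a¹¹)²¹ = a¹⁴, (a¹¹)²² = a²⁵, (a¹¹)²³ = a⁵, (a¹¹)²⁴ = a¹⁶, (a¹¹)²⁵ = a²⁷, (a¹¹)²⁶ = a⁷, (a¹¹)²⁷ = a¹⁸, (a¹¹)²⁸ = a²⁹, (a¹¹)²⁹ = a⁹, (a¹¹)³⁰ = a²⁰, (a¹¹)³¹ = e.
The smallest positive k with (a¹¹)ᵏ = e is 31.

Answer: 31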